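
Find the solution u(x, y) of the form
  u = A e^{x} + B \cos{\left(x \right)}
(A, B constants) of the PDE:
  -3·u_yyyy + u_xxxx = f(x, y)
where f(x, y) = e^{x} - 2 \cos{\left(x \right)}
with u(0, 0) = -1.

Substitute the ansatz u = A e^{x} + B \cos{\left(x \right)} into the left-hand side.
Derivatives of the ansatz:
  u_yyyy = 0
  u_xxxx = A e^{x} + B \cos{\left(x \right)}
Term by term:
  -3·u_yyyy = 0
  u_xxxx = A e^{x} + B \cos{\left(x \right)}
So the left-hand side equals
  A e^{x} + B \cos{\left(x \right)}
This must equal f(x, y) = e^{x} - 2 \cos{\left(x \right)} identically.
Matching coefficients of the independent functions:
  [e^{x}]:  A = 1
  [\cos{\left(x \right)}]:  B = -2
Solving: A = 1, B = -2.
Check against the point condition:
  u(0, 0) = -1  ⟹  A + B = -1  ✓
Hence u(x, y) = e^{x} - 2 \cos{\left(x \right)}.

Answer: u(x, y) = e^{x} - 2 \cos{\left(x \right)}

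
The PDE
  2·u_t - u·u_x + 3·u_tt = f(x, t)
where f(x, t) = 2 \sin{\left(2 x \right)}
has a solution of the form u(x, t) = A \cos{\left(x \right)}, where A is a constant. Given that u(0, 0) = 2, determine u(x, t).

Answer: u(x, t) = 2 \cos{\left(x \right)}

Derivation:
Substitute the ansatz u = A \cos{\left(x \right)} into the left-hand side.
Derivatives of the ansatz:
  u_t = 0
  u_x = - A \sin{\left(x \right)}
  u_tt = 0
Term by term:
  2·u_t = 0
  -u·u_x = A^{2} \sin{\left(x \right)} \cos{\left(x \right)}
  3·u_tt = 0
So the left-hand side equals
  A^{2} \sin{\left(x \right)} \cos{\left(x \right)}
This must equal f(x, t) identically; expanded, f = 4 \sin{\left(x \right)} \cos{\left(x \right)}.
Matching coefficients of the independent functions:
  [\sin{\left(x \right)} \cos{\left(x \right)}]:  A^{2} = 4
These equations allow (A) = (-2) or (2).
Impose the point condition(s):
  u(0, 0) = 2  ⟹  A = 2
Only A = 2 satisfies everything.
Hence u(x, t) = 2 \cos{\left(x \right)}.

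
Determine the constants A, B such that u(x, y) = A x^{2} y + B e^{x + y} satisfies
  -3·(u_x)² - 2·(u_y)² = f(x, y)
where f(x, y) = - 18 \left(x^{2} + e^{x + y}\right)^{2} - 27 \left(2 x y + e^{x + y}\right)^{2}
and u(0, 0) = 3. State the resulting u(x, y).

Substitute the ansatz u = A x^{2} y + B e^{x + y} into the left-hand side.
Derivatives of the ansatz:
  u_x = 2 A x y + B e^{x} e^{y}
  u_y = A x^{2} + B e^{x} e^{y}
Term by term:
  -3·(u_x)² = - 12 A^{2} x^{2} y^{2} - 12 A B x y e^{x} e^{y} - 3 B^{2} e^{2 x} e^{2 y}
  -2·(u_y)² = - 2 A^{2} x^{4} - 4 A B x^{2} e^{x} e^{y} - 2 B^{2} e^{2 x} e^{2 y}
So the left-hand side equals
  - 2 A^{2} x^{4} - 12 A^{2} x^{2} y^{2} - 4 A B x^{2} e^{x} e^{y} - 12 A B x y e^{x} e^{y} - 5 B^{2} e^{2 x} e^{2 y}
This must equal f(x, y) identically; expanded, f = - 18 x^{4} - 108 x^{2} y^{2} - 36 x^{2} e^{x} e^{y} - 108 x y e^{x} e^{y} - 45 e^{2 x} e^{2 y}.
Matching coefficients of the independent functions:
  [x^{4}]:  - 2 A^{2} = -18
  [x^{2} y^{2}]:  - 12 A^{2} = -108
  [e^{2 x} e^{2 y}]:  - 5 B^{2} = -45
  [x^{2} e^{x} e^{y}]:  - 4 A B = -36
  [x y e^{x} e^{y}]:  - 12 A B = -108
These equations allow (A, B) = (-3, -3) or (3, 3).
Impose the point condition(s):
  u(0, 0) = 3  ⟹  B = 3
Only A = 3, B = 3 satisfies everything.
Hence u(x, y) = 3 x^{2} y + 3 e^{x + y}.

Answer: u(x, y) = 3 x^{2} y + 3 e^{x + y}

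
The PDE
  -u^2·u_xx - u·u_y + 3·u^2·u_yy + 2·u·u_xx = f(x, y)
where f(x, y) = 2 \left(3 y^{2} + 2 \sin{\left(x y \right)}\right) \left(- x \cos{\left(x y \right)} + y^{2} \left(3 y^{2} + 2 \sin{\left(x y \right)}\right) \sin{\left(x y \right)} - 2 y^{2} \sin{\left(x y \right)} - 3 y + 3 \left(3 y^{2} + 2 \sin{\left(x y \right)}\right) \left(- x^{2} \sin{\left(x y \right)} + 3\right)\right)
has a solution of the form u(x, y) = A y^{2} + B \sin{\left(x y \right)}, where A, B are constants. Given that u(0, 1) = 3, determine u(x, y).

Answer: u(x, y) = 3 y^{2} + 2 \sin{\left(x y \right)}

Derivation:
Substitute the ansatz u = A y^{2} + B \sin{\left(x y \right)} into the left-hand side.
Derivatives of the ansatz:
  u_xx = - B y^{2} \sin{\left(x y \right)}
  u_y = 2 A y + B x \cos{\left(x y \right)}
  u_yy = 2 A - B x^{2} \sin{\left(x y \right)}
Term by term:
  -u^2·u_xx = A^{2} B y^{6} \sin{\left(x y \right)} + 2 A B^{2} y^{4} \sin^{2}{\left(x y \right)} + B^{3} y^{2} \sin^{3}{\left(x y \right)}
  -u·u_y = - 2 A^{2} y^{3} - A B x y^{2} \cos{\left(x y \right)} - 2 A B y \sin{\left(x y \right)} - B^{2} x \sin{\left(x y \right)} \cos{\left(x y \right)}
  3·u^2·u_yy = 6 A^{3} y^{4} - 3 A^{2} B x^{2} y^{4} \sin{\left(x y \right)} + 12 A^{2} B y^{2} \sin{\left(x y \right)} - 6 A B^{2} x^{2} y^{2} \sin^{2}{\left(x y \right)} + 6 A B^{2} \sin^{2}{\left(x y \right)} - 3 B^{3} x^{2} \sin^{3}{\left(x y \right)}
  2·u·u_xx = - 2 A B y^{4} \sin{\left(x y \right)} - 2 B^{2} y^{2} \sin^{2}{\left(x y \right)}
So the left-hand side equals
  6 A^{3} y^{4} - 3 A^{2} B x^{2} y^{4} \sin{\left(x y \right)} + A^{2} B y^{6} \sin{\left(x y \right)} + 12 A^{2} B y^{2} \sin{\left(x y \right)} - 2 A^{2} y^{3} - 6 A B^{2} x^{2} y^{2} \sin^{2}{\left(x y \right)} + 2 A B^{2} y^{4} \sin^{2}{\left(x y \right)} + 6 A B^{2} \sin^{2}{\left(x y \right)} - A B x y^{2} \cos{\left(x y \right)} - 2 A B y^{4} \sin{\left(x y \right)} - 2 A B y \sin{\left(x y \right)} - 3 B^{3} x^{2} \sin^{3}{\left(x y \right)} + B^{3} y^{2} \sin^{3}{\left(x y \right)} - B^{2} x \sin{\left(x y \right)} \cos{\left(x y \right)} - 2 B^{2} y^{2} \sin^{2}{\left(x y \right)}
This must equal f(x, y) identically; expanded, f = - 54 x^{2} y^{4} \sin{\left(x y \right)} - 72 x^{2} y^{2} \sin^{2}{\left(x y \right)} - 24 x^{2} \sin^{3}{\left(x y \right)} - 6 x y^{2} \cos{\left(x y \right)} - 4 x \sin{\left(x y \right)} \cos{\left(x y \right)} + 18 y^{6} \sin{\left(x y \right)} + 24 y^{4} \sin^{2}{\left(x y \right)} - 12 y^{4} \sin{\left(x y \right)} + 162 y^{4} - 18 y^{3} + 8 y^{2} \sin^{3}{\left(x y \right)} - 8 y^{2} \sin^{2}{\left(x y \right)} + 216 y^{2} \sin{\left(x y \right)} - 12 y \sin{\left(x y \right)} + 72 \sin^{2}{\left(x y \right)}.
Matching coefficients of the independent functions:
(each divided by its leading coefficient; functions giving the same equation are listed together)
  [y^{3}]:  A^{2} - 9 = 0
  [y^{4}]:  A^{3} - 27 = 0
  [x^{2} \sin^{3}{\left(x y \right)}, y^{2} \sin^{3}{\left(x y \right)}]:  B^{3} - 8 = 0
  [y \sin{\left(x y \right)}, y^{4} \sin{\left(x y \right)}, x y^{2} \cos{\left(x y \right)}]:  A B - 6 = 0
  [y^{2} \sin{\left(x y \right)}, y^{6} \sin{\left(x y \right)}, x^{2} y^{4} \sin{\left(x y \right)}]:  A^{2} B - 18 = 0
  [y^{2} \sin^{2}{\left(x y \right)}, x \sin{\left(x y \right)} \cos{\left(x y \right)}]:  B^{2} - 4 = 0
  [y^{4} \sin^{2}{\left(x y \right)}, x^{2} y^{2} \sin^{2}{\left(x y \right)}, \sin^{2}{\left(x y \right)}]:  A B^{2} - 12 = 0
Solving: A = 3, B = 2.
Check against the point condition:
  u(0, 1) = 3  ⟹  A = 3  ✓
Hence u(x, y) = 3 y^{2} + 2 \sin{\left(x y \right)}.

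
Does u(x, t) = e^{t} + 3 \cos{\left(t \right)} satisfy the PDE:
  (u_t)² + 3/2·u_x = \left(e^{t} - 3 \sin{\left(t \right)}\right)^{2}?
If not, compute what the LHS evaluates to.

Evaluate each term of the left-hand side for u = e^{t} + 3 \cos{\left(t \right)}.
Derivatives:
  u_t = e^{t} - 3 \sin{\left(t \right)}
  u_x = 0
Terms:
  (u_t)² = \left(e^{t} - 3 \sin{\left(t \right)}\right)^{2}
  3/2·u_x = 0
Sum: LHS = \left(e^{t} - 3 \sin{\left(t \right)}\right)^{2}
This is exactly the given right-hand side, so u is a solution.

Answer: Yes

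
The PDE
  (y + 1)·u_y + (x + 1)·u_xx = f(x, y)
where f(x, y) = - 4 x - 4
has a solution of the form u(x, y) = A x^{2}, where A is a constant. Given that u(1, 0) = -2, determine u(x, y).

Substitute the ansatz u = A x^{2} into the left-hand side.
Derivatives of the ansatz:
  u_y = 0
  u_xx = 2 A
Term by term:
  (y + 1)·u_y = 0
  (x + 1)·u_xx = 2 A x + 2 A
So the left-hand side equals
  2 A x + 2 A
This must equal f(x, y) = - 4 x - 4 identically.
Matching coefficients of the independent functions:
  [constant term, x]:  2 A = -4
Solving: A = -2.
Check against the point condition:
  u(1, 0) = -2  ⟹  A = -2  ✓
Hence u(x, y) = - 2 x^{2}.

Answer: u(x, y) = - 2 x^{2}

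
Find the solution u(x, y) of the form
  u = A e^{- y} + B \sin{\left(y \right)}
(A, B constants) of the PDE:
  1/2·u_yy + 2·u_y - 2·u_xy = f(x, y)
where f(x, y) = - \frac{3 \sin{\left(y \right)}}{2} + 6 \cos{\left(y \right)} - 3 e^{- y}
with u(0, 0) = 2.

Answer: u(x, y) = 3 \sin{\left(y \right)} + 2 e^{- y}

Derivation:
Substitute the ansatz u = A e^{- y} + B \sin{\left(y \right)} into the left-hand side.
Derivatives of the ansatz:
  u_yy = A e^{- y} - B \sin{\left(y \right)}
  u_y = - A e^{- y} + B \cos{\left(y \right)}
  u_xy = 0
Term by term:
  1/2·u_yy = \frac{A e^{- y}}{2} - \frac{B \sin{\left(y \right)}}{2}
  2·u_y = - 2 A e^{- y} + 2 B \cos{\left(y \right)}
  -2·u_xy = 0
So the left-hand side equals
  - \frac{3 A e^{- y}}{2} - \frac{B \sin{\left(y \right)}}{2} + 2 B \cos{\left(y \right)}
This must equal f(x, y) = - \frac{3 \sin{\left(y \right)}}{2} + 6 \cos{\left(y \right)} - 3 e^{- y} identically.
Matching coefficients of the independent functions:
  [e^{- y}]:  - \frac{3 A}{2} = -3
  [\sin{\left(y \right)}]:  - \frac{B}{2} = - \frac{3}{2}
  [\cos{\left(y \right)}]:  2 B = 6
Solving: A = 2, B = 3.
Check against the point condition:
  u(0, 0) = 2  ⟹  A = 2  ✓
Hence u(x, y) = 3 \sin{\left(y \right)} + 2 e^{- y}.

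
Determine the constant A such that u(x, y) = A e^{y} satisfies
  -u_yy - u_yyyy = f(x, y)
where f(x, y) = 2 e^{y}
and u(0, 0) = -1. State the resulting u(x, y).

Substitute the ansatz u = A e^{y} into the left-hand side.
Derivatives of the ansatz:
  u_yy = A e^{y}
  u_yyyy = A e^{y}
Term by term:
  -u_yy = - A e^{y}
  -u_yyyy = - A e^{y}
So the left-hand side equals
  - 2 A e^{y}
This must equal f(x, y) = 2 e^{y} identically.
Matching coefficients of the independent functions:
  [e^{y}]:  - 2 A = 2
Solving: A = -1.
Check against the point condition:
  u(0, 0) = -1  ⟹  A = -1  ✓
Hence u(x, y) = - e^{y}.

Answer: u(x, y) = - e^{y}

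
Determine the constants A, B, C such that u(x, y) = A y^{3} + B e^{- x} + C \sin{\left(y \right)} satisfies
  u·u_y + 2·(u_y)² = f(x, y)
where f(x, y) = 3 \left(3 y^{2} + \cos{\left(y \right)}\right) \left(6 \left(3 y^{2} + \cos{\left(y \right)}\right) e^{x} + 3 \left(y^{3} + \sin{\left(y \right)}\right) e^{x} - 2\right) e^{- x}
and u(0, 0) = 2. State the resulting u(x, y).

Substitute the ansatz u = A y^{3} + B e^{- x} + C \sin{\left(y \right)} into the left-hand side.
Derivatives of the ansatz:
  u_y = 3 A y^{2} + C \cos{\left(y \right)}
Term by term:
  u·u_y = 3 A^{2} y^{5} + 3 A B y^{2} e^{- x} + A C y^{3} \cos{\left(y \right)} + 3 A C y^{2} \sin{\left(y \right)} + B C e^{- x} \cos{\left(y \right)} + C^{2} \sin{\left(y \right)} \cos{\left(y \right)}
  2·(u_y)² = 18 A^{2} y^{4} + 12 A C y^{2} \cos{\left(y \right)} + 2 C^{2} \cos^{2}{\left(y \right)}
So the left-hand side equals
  3 A^{2} y^{5} + 18 A^{2} y^{4} + 3 A B y^{2} e^{- x} + A C y^{3} \cos{\left(y \right)} + 3 A C y^{2} \sin{\left(y \right)} + 12 A C y^{2} \cos{\left(y \right)} + B C e^{- x} \cos{\left(y \right)} + C^{2} \sin{\left(y \right)} \cos{\left(y \right)} + 2 C^{2} \cos^{2}{\left(y \right)}
This must equal f(x, y) identically; expanded, f = 27 y^{5} + 162 y^{4} + 9 y^{3} \cos{\left(y \right)} + 27 y^{2} \sin{\left(y \right)} + 108 y^{2} \cos{\left(y \right)} - 18 y^{2} e^{- x} + 9 \sin{\left(y \right)} \cos{\left(y \right)} + 18 \cos^{2}{\left(y \right)} - 6 e^{- x} \cos{\left(y \right)}.
Matching coefficients of the independent functions:
  [y^{4}]:  18 A^{2} = 162
  [y^{5}]:  3 A^{2} = 27
  [y^{2} e^{- x}]:  3 A B = -18
  [y^{2} \sin{\left(y \right)}]:  3 A C = 27
  [y^{2} \cos{\left(y \right)}]:  12 A C = 108
  [y^{3} \cos{\left(y \right)}]:  A C = 9
  [e^{- x} \cos{\left(y \right)}]:  B C = -6
  [\sin{\left(y \right)} \cos{\left(y \right)}]:  C^{2} = 9
  [\cos^{2}{\left(y \right)}]:  2 C^{2} = 18
These equations allow (A, B, C) = (-3, 2, -3) or (3, -2, 3).
Impose the point condition(s):
  u(0, 0) = 2  ⟹  B = 2
Only A = -3, B = 2, C = -3 satisfies everything.
Hence u(x, y) = - 3 y^{3} - 3 \sin{\left(y \right)} + 2 e^{- x}.

Answer: u(x, y) = - 3 y^{3} - 3 \sin{\left(y \right)} + 2 e^{- x}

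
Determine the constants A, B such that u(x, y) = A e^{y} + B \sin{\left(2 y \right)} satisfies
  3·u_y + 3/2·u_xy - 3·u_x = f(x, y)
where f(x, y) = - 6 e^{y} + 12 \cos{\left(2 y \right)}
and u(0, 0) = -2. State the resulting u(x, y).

Substitute the ansatz u = A e^{y} + B \sin{\left(2 y \right)} into the left-hand side.
Derivatives of the ansatz:
  u_y = A e^{y} + 2 B \cos{\left(2 y \right)}
  u_xy = 0
  u_x = 0
Term by term:
  3·u_y = 3 A e^{y} + 6 B \cos{\left(2 y \right)}
  3/2·u_xy = 0
  -3·u_x = 0
So the left-hand side equals
  3 A e^{y} + 6 B \cos{\left(2 y \right)}
This must equal f(x, y) = - 6 e^{y} + 12 \cos{\left(2 y \right)} identically.
Matching coefficients of the independent functions:
  [e^{y}]:  3 A = -6
  [\cos{\left(2 y \right)}]:  6 B = 12
Solving: A = -2, B = 2.
Check against the point condition:
  u(0, 0) = -2  ⟹  A = -2  ✓
Hence u(x, y) = - 2 e^{y} + 2 \sin{\left(2 y \right)}.

Answer: u(x, y) = - 2 e^{y} + 2 \sin{\left(2 y \right)}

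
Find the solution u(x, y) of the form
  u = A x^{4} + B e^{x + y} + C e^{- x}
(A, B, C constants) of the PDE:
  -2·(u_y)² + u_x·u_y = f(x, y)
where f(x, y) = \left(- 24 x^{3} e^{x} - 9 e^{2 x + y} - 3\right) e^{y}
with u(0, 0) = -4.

Substitute the ansatz u = A x^{4} + B e^{x + y} + C e^{- x} into the left-hand side.
Derivatives of the ansatz:
  u_y = B e^{x} e^{y}
  u_x = 4 A x^{3} + B e^{x} e^{y} - C e^{- x}
Term by term:
  -2·(u_y)² = - 2 B^{2} e^{2 x} e^{2 y}
  u_x·u_y = 4 A B x^{3} e^{x} e^{y} + B^{2} e^{2 x} e^{2 y} - B C e^{y}
So the left-hand side equals
  4 A B x^{3} e^{x} e^{y} - B^{2} e^{2 x} e^{2 y} - B C e^{y}
This must equal f(x, y) identically; expanded, f = - 24 x^{3} e^{x} e^{y} - 9 e^{2 x} e^{2 y} - 3 e^{y}.
Matching coefficients of the independent functions:
  [e^{2 x} e^{2 y}]:  - B^{2} = -9
  [x^{3} e^{x} e^{y}]:  4 A B = -24
  [e^{y}]:  - B C = -3
These equations allow (A, B, C) = (-2, 3, 1) or (2, -3, -1).
Impose the point condition(s):
  u(0, 0) = -4  ⟹  B + C = -4
Only A = 2, B = -3, C = -1 satisfies everything.
Hence u(x, y) = 2 x^{4} - 3 e^{x + y} - e^{- x}.

Answer: u(x, y) = 2 x^{4} - 3 e^{x + y} - e^{- x}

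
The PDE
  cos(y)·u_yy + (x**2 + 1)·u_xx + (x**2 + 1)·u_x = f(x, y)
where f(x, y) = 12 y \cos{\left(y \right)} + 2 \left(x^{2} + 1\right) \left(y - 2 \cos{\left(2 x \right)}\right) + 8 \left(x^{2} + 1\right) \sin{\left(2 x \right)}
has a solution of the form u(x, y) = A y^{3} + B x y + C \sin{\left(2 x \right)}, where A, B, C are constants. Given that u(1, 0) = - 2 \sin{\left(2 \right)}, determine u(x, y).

Substitute the ansatz u = A y^{3} + B x y + C \sin{\left(2 x \right)} into the left-hand side.
Derivatives of the ansatz:
  u_yy = 6 A y
  u_xx = - 4 C \sin{\left(2 x \right)}
  u_x = B y + 2 C \cos{\left(2 x \right)}
Term by term:
  cos(y)·u_yy = 6 A y \cos{\left(y \right)}
  (x**2 + 1)·u_xx = - 4 C x^{2} \sin{\left(2 x \right)} - 4 C \sin{\left(2 x \right)}
  (x**2 + 1)·u_x = B x^{2} y + B y + 2 C x^{2} \cos{\left(2 x \right)} + 2 C \cos{\left(2 x \right)}
So the left-hand side equals
  6 A y \cos{\left(y \right)} + B x^{2} y + B y - 4 C x^{2} \sin{\left(2 x \right)} + 2 C x^{2} \cos{\left(2 x \right)} - 4 C \sin{\left(2 x \right)} + 2 C \cos{\left(2 x \right)}
This must equal f(x, y) identically; expanded, f = 2 x^{2} y + 8 x^{2} \sin{\left(2 x \right)} - 4 x^{2} \cos{\left(2 x \right)} + 12 y \cos{\left(y \right)} + 2 y + 8 \sin{\left(2 x \right)} - 4 \cos{\left(2 x \right)}.
Matching coefficients of the independent functions:
  [y, x^{2} y]:  B = 2
  [x^{2} \sin{\left(2 x \right)}, \sin{\left(2 x \right)}]:  - 4 C = 8
  [x^{2} \cos{\left(2 x \right)}, \cos{\left(2 x \right)}]:  2 C = -4
  [y \cos{\left(y \right)}]:  6 A = 12
Solving: A = 2, B = 2, C = -2.
Check against the point condition:
  u(1, 0) = - 2 \sin{\left(2 \right)}  ⟹  C \sin{\left(2 \right)} = - 2 \sin{\left(2 \right)}  ✓
Hence u(x, y) = 2 x y + 2 y^{3} - 2 \sin{\left(2 x \right)}.

Answer: u(x, y) = 2 x y + 2 y^{3} - 2 \sin{\left(2 x \right)}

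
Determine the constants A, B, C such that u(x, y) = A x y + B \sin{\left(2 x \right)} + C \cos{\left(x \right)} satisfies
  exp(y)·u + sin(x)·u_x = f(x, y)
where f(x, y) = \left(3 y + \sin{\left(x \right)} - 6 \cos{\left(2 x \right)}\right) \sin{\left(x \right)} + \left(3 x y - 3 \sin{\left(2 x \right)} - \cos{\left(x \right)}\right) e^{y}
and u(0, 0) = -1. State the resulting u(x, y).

Substitute the ansatz u = A x y + B \sin{\left(2 x \right)} + C \cos{\left(x \right)} into the left-hand side.
Derivatives of the ansatz:
  u_x = A y + 2 B \cos{\left(2 x \right)} - C \sin{\left(x \right)}
Term by term:
  exp(y)·u = A x y e^{y} + B e^{y} \sin{\left(2 x \right)} + C e^{y} \cos{\left(x \right)}
  sin(x)·u_x = A y \sin{\left(x \right)} + 2 B \sin{\left(x \right)} \cos{\left(2 x \right)} - C \sin^{2}{\left(x \right)}
So the left-hand side equals
  A x y e^{y} + A y \sin{\left(x \right)} + B e^{y} \sin{\left(2 x \right)} + 2 B \sin{\left(x \right)} \cos{\left(2 x \right)} + C e^{y} \cos{\left(x \right)} - C \sin^{2}{\left(x \right)}
This must equal f(x, y) identically; expanded, f = 3 x y e^{y} + 3 y \sin{\left(x \right)} - 3 e^{y} \sin{\left(2 x \right)} - e^{y} \cos{\left(x \right)} + \sin^{2}{\left(x \right)} - 6 \sin{\left(x \right)} \cos{\left(2 x \right)}.
Matching coefficients of the independent functions:
  [y \sin{\left(x \right)}, x y e^{y}]:  A = 3
  [e^{y} \sin{\left(2 x \right)}]:  B = -3
  [e^{y} \cos{\left(x \right)}]:  C = -1
  [\sin{\left(x \right)} \cos{\left(2 x \right)}]:  2 B = -6
  [\sin^{2}{\left(x \right)}]:  - C = 1
Solving: A = 3, B = -3, C = -1.
Check against the point condition:
  u(0, 0) = -1  ⟹  C = -1  ✓
Hence u(x, y) = 3 x y - 3 \sin{\left(2 x \right)} - \cos{\left(x \right)}.

Answer: u(x, y) = 3 x y - 3 \sin{\left(2 x \right)} - \cos{\left(x \right)}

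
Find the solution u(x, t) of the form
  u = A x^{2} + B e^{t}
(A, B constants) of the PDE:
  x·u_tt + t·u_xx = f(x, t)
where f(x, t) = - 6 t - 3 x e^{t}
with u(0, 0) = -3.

Answer: u(x, t) = - 3 x^{2} - 3 e^{t}

Derivation:
Substitute the ansatz u = A x^{2} + B e^{t} into the left-hand side.
Derivatives of the ansatz:
  u_tt = B e^{t}
  u_xx = 2 A
Term by term:
  x·u_tt = B x e^{t}
  t·u_xx = 2 A t
So the left-hand side equals
  2 A t + B x e^{t}
This must equal f(x, t) = - 6 t - 3 x e^{t} identically.
Matching coefficients of the independent functions:
  [t]:  2 A = -6
  [x e^{t}]:  B = -3
Solving: A = -3, B = -3.
Check against the point condition:
  u(0, 0) = -3  ⟹  B = -3  ✓
Hence u(x, t) = - 3 x^{2} - 3 e^{t}.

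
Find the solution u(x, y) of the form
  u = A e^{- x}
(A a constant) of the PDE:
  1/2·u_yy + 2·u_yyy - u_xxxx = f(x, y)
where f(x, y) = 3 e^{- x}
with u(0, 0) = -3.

Substitute the ansatz u = A e^{- x} into the left-hand side.
Derivatives of the ansatz:
  u_yy = 0
  u_yyy = 0
  u_xxxx = A e^{- x}
Term by term:
  1/2·u_yy = 0
  2·u_yyy = 0
  -u_xxxx = - A e^{- x}
So the left-hand side equals
  - A e^{- x}
This must equal f(x, y) = 3 e^{- x} identically.
Matching coefficients of the independent functions:
  [e^{- x}]:  - A = 3
Solving: A = -3.
Check against the point condition:
  u(0, 0) = -3  ⟹  A = -3  ✓
Hence u(x, y) = - 3 e^{- x}.

Answer: u(x, y) = - 3 e^{- x}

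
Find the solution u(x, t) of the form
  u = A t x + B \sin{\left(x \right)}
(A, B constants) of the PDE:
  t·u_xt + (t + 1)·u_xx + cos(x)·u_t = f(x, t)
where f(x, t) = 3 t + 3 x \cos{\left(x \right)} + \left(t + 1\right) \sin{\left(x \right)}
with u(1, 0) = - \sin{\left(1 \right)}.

Substitute the ansatz u = A t x + B \sin{\left(x \right)} into the left-hand side.
Derivatives of the ansatz:
  u_xt = A
  u_xx = - B \sin{\left(x \right)}
  u_t = A x
Term by term:
  t·u_xt = A t
  (t + 1)·u_xx = - B t \sin{\left(x \right)} - B \sin{\left(x \right)}
  cos(x)·u_t = A x \cos{\left(x \right)}
So the left-hand side equals
  A t + A x \cos{\left(x \right)} - B t \sin{\left(x \right)} - B \sin{\left(x \right)}
This must equal f(x, t) identically; expanded, f = t \sin{\left(x \right)} + 3 t + 3 x \cos{\left(x \right)} + \sin{\left(x \right)}.
Matching coefficients of the independent functions:
  [t, x \cos{\left(x \right)}]:  A = 3
  [t \sin{\left(x \right)}, \sin{\left(x \right)}]:  - B = 1
Solving: A = 3, B = -1.
Check against the point condition:
  u(1, 0) = - \sin{\left(1 \right)}  ⟹  B \sin{\left(1 \right)} = - \sin{\left(1 \right)}  ✓
Hence u(x, t) = 3 t x - \sin{\left(x \right)}.

Answer: u(x, t) = 3 t x - \sin{\left(x \right)}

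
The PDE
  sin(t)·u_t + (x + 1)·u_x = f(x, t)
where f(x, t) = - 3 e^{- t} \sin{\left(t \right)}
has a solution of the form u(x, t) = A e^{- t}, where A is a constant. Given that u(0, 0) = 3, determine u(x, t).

Substitute the ansatz u = A e^{- t} into the left-hand side.
Derivatives of the ansatz:
  u_t = - A e^{- t}
  u_x = 0
Term by term:
  sin(t)·u_t = - A e^{- t} \sin{\left(t \right)}
  (x + 1)·u_x = 0
So the left-hand side equals
  - A e^{- t} \sin{\left(t \right)}
This must equal f(x, t) = - 3 e^{- t} \sin{\left(t \right)} identically.
Matching coefficients of the independent functions:
  [e^{- t} \sin{\left(t \right)}]:  - A = -3
Solving: A = 3.
Check against the point condition:
  u(0, 0) = 3  ⟹  A = 3  ✓
Hence u(x, t) = 3 e^{- t}.

Answer: u(x, t) = 3 e^{- t}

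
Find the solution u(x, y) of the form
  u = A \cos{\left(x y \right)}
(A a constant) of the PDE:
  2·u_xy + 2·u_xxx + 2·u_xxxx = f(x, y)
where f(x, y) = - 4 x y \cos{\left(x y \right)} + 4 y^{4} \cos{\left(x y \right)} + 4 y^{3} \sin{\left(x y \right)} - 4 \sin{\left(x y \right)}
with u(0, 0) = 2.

Answer: u(x, y) = 2 \cos{\left(x y \right)}

Derivation:
Substitute the ansatz u = A \cos{\left(x y \right)} into the left-hand side.
Derivatives of the ansatz:
  u_xy = - A x y \cos{\left(x y \right)} - A \sin{\left(x y \right)}
  u_xxx = A y^{3} \sin{\left(x y \right)}
  u_xxxx = A y^{4} \cos{\left(x y \right)}
Term by term:
  2·u_xy = - 2 A x y \cos{\left(x y \right)} - 2 A \sin{\left(x y \right)}
  2·u_xxx = 2 A y^{3} \sin{\left(x y \right)}
  2·u_xxxx = 2 A y^{4} \cos{\left(x y \right)}
So the left-hand side equals
  - 2 A x y \cos{\left(x y \right)} + 2 A y^{4} \cos{\left(x y \right)} + 2 A y^{3} \sin{\left(x y \right)} - 2 A \sin{\left(x y \right)}
This must equal f(x, y) = - 4 x y \cos{\left(x y \right)} + 4 y^{4} \cos{\left(x y \right)} + 4 y^{3} \sin{\left(x y \right)} - 4 \sin{\left(x y \right)} identically.
Matching coefficients of the independent functions:
  [y^{3} \sin{\left(x y \right)}, y^{4} \cos{\left(x y \right)}]:  2 A = 4
  [x y \cos{\left(x y \right)}, \sin{\left(x y \right)}]:  - 2 A = -4
Solving: A = 2.
Check against the point condition:
  u(0, 0) = 2  ⟹  A = 2  ✓
Hence u(x, y) = 2 \cos{\left(x y \right)}.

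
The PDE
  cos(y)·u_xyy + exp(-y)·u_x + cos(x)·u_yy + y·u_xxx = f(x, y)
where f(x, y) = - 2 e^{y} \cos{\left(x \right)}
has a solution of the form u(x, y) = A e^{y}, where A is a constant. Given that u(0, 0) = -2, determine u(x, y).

Substitute the ansatz u = A e^{y} into the left-hand side.
Derivatives of the ansatz:
  u_xyy = 0
  u_x = 0
  u_yy = A e^{y}
  u_xxx = 0
Term by term:
  cos(y)·u_xyy = 0
  exp(-y)·u_x = 0
  cos(x)·u_yy = A e^{y} \cos{\left(x \right)}
  y·u_xxx = 0
So the left-hand side equals
  A e^{y} \cos{\left(x \right)}
This must equal f(x, y) = - 2 e^{y} \cos{\left(x \right)} identically.
Matching coefficients of the independent functions:
  [e^{y} \cos{\left(x \right)}]:  A = -2
Solving: A = -2.
Check against the point condition:
  u(0, 0) = -2  ⟹  A = -2  ✓
Hence u(x, y) = - 2 e^{y}.

Answer: u(x, y) = - 2 e^{y}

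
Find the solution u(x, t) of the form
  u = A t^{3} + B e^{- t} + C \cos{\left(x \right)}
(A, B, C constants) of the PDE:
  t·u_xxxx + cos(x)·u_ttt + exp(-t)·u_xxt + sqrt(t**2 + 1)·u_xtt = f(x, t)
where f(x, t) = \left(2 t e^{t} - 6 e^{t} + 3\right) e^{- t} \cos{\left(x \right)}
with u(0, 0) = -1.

Substitute the ansatz u = A t^{3} + B e^{- t} + C \cos{\left(x \right)} into the left-hand side.
Derivatives of the ansatz:
  u_xxxx = C \cos{\left(x \right)}
  u_ttt = 6 A - B e^{- t}
  u_xxt = 0
  u_xtt = 0
Term by term:
  t·u_xxxx = C t \cos{\left(x \right)}
  cos(x)·u_ttt = 6 A \cos{\left(x \right)} - B e^{- t} \cos{\left(x \right)}
  exp(-t)·u_xxt = 0
  sqrt(t**2 + 1)·u_xtt = 0
So the left-hand side equals
  6 A \cos{\left(x \right)} - B e^{- t} \cos{\left(x \right)} + C t \cos{\left(x \right)}
This must equal f(x, t) identically; expanded, f = 2 t \cos{\left(x \right)} - 6 \cos{\left(x \right)} + 3 e^{- t} \cos{\left(x \right)}.
Matching coefficients of the independent functions:
  [t \cos{\left(x \right)}]:  C = 2
  [e^{- t} \cos{\left(x \right)}]:  - B = 3
  [\cos{\left(x \right)}]:  6 A = -6
Solving: A = -1, B = -3, C = 2.
Check against the point condition:
  u(0, 0) = -1  ⟹  B + C = -1  ✓
Hence u(x, t) = - t^{3} + 2 \cos{\left(x \right)} - 3 e^{- t}.

Answer: u(x, t) = - t^{3} + 2 \cos{\left(x \right)} - 3 e^{- t}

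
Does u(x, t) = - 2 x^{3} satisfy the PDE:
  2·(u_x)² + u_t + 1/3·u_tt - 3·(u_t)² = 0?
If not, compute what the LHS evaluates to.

Evaluate each term of the left-hand side for u = - 2 x^{3}.
Derivatives:
  u_x = - 6 x^{2}
  u_t = 0
  u_tt = 0
Terms:
  2·(u_x)² = 72 x^{4}
  u_t = 0
  1/3·u_tt = 0
  -3·(u_t)² = 0
Sum: LHS = 72 x^{4}
Given right-hand side: 0. Difference LHS − RHS = 72 x^{4} ≠ 0, so u is not a solution.

Answer: No, the LHS evaluates to 72 x^{4}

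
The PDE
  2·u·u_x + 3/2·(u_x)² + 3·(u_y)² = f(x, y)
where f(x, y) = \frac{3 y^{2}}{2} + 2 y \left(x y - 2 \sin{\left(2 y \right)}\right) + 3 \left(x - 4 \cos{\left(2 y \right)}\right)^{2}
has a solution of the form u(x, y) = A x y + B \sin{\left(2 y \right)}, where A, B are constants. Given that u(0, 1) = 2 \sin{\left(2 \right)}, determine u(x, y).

Answer: u(x, y) = - x y + 2 \sin{\left(2 y \right)}

Derivation:
Substitute the ansatz u = A x y + B \sin{\left(2 y \right)} into the left-hand side.
Derivatives of the ansatz:
  u_x = A y
  u_y = A x + 2 B \cos{\left(2 y \right)}
Term by term:
  2·u·u_x = 2 A^{2} x y^{2} + 2 A B y \sin{\left(2 y \right)}
  3/2·(u_x)² = \frac{3 A^{2} y^{2}}{2}
  3·(u_y)² = 3 A^{2} x^{2} + 12 A B x \cos{\left(2 y \right)} + 12 B^{2} \cos^{2}{\left(2 y \right)}
So the left-hand side equals
  3 A^{2} x^{2} + 2 A^{2} x y^{2} + \frac{3 A^{2} y^{2}}{2} + 12 A B x \cos{\left(2 y \right)} + 2 A B y \sin{\left(2 y \right)} + 12 B^{2} \cos^{2}{\left(2 y \right)}
This must equal f(x, y) identically; expanded, f = 3 x^{2} + 2 x y^{2} - 24 x \cos{\left(2 y \right)} + \frac{3 y^{2}}{2} - 4 y \sin{\left(2 y \right)} + 48 \cos^{2}{\left(2 y \right)}.
Matching coefficients of the independent functions:
  [x^{2}]:  3 A^{2} = 3
  [y^{2}]:  \frac{3 A^{2}}{2} = \frac{3}{2}
  [x y^{2}]:  2 A^{2} = 2
  [x \cos{\left(2 y \right)}]:  12 A B = -24
  [y \sin{\left(2 y \right)}]:  2 A B = -4
  [\cos^{2}{\left(2 y \right)}]:  12 B^{2} = 48
These equations allow (A, B) = (-1, 2) or (1, -2).
Impose the point condition(s):
  u(0, 1) = 2 \sin{\left(2 \right)}  ⟹  B \sin{\left(2 \right)} = 2 \sin{\left(2 \right)}
Only A = -1, B = 2 satisfies everything.
Hence u(x, y) = - x y + 2 \sin{\left(2 y \right)}.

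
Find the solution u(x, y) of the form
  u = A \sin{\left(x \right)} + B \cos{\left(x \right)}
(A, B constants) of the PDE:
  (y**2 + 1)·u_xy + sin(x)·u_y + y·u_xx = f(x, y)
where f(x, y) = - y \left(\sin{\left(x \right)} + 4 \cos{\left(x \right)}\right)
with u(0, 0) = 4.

Answer: u(x, y) = \sin{\left(x \right)} + 4 \cos{\left(x \right)}

Derivation:
Substitute the ansatz u = A \sin{\left(x \right)} + B \cos{\left(x \right)} into the left-hand side.
Derivatives of the ansatz:
  u_xy = 0
  u_y = 0
  u_xx = - A \sin{\left(x \right)} - B \cos{\left(x \right)}
Term by term:
  (y**2 + 1)·u_xy = 0
  sin(x)·u_y = 0
  y·u_xx = - A y \sin{\left(x \right)} - B y \cos{\left(x \right)}
So the left-hand side equals
  - A y \sin{\left(x \right)} - B y \cos{\left(x \right)}
This must equal f(x, y) = - y \left(\sin{\left(x \right)} + 4 \cos{\left(x \right)}\right) identically.
Matching coefficients of the independent functions:
  [y \sin{\left(x \right)}]:  - A = -1
  [y \cos{\left(x \right)}]:  - B = -4
Solving: A = 1, B = 4.
Check against the point condition:
  u(0, 0) = 4  ⟹  B = 4  ✓
Hence u(x, y) = \sin{\left(x \right)} + 4 \cos{\left(x \right)}.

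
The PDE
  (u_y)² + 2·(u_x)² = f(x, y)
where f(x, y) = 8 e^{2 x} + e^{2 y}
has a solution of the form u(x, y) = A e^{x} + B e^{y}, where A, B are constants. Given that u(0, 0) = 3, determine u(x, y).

Substitute the ansatz u = A e^{x} + B e^{y} into the left-hand side.
Derivatives of the ansatz:
  u_y = B e^{y}
  u_x = A e^{x}
Term by term:
  (u_y)² = B^{2} e^{2 y}
  2·(u_x)² = 2 A^{2} e^{2 x}
So the left-hand side equals
  2 A^{2} e^{2 x} + B^{2} e^{2 y}
This must equal f(x, y) = 8 e^{2 x} + e^{2 y} identically.
Matching coefficients of the independent functions:
  [e^{2 x}]:  2 A^{2} = 8
  [e^{2 y}]:  B^{2} = 1
These equations allow (A, B) = (-2, -1) or (-2, 1) or (2, -1) or (2, 1).
Impose the point condition(s):
  u(0, 0) = 3  ⟹  A + B = 3
Only A = 2, B = 1 satisfies everything.
Hence u(x, y) = 2 e^{x} + e^{y}.

Answer: u(x, y) = 2 e^{x} + e^{y}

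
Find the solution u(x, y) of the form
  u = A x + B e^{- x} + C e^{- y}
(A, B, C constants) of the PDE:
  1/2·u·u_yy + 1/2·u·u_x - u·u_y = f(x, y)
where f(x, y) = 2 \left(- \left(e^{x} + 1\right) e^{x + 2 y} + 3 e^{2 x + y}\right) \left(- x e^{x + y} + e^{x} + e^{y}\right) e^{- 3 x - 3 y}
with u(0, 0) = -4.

Substitute the ansatz u = A x + B e^{- x} + C e^{- y} into the left-hand side.
Derivatives of the ansatz:
  u_yy = C e^{- y}
  u_x = A - B e^{- x}
  u_y = - C e^{- y}
Term by term:
  1/2·u·u_yy = \frac{A C x e^{- y}}{2} + \frac{B C e^{- x} e^{- y}}{2} + \frac{C^{2} e^{- 2 y}}{2}
  1/2·u·u_x = \frac{A^{2} x}{2} - \frac{A B x e^{- x}}{2} + \frac{A B e^{- x}}{2} + \frac{A C e^{- y}}{2} - \frac{B^{2} e^{- 2 x}}{2} - \frac{B C e^{- x} e^{- y}}{2}
  -u·u_y = A C x e^{- y} + B C e^{- x} e^{- y} + C^{2} e^{- 2 y}
So the left-hand side equals
  \frac{A^{2} x}{2} - \frac{A B x e^{- x}}{2} + \frac{A B e^{- x}}{2} + \frac{3 A C x e^{- y}}{2} + \frac{A C e^{- y}}{2} - \frac{B^{2} e^{- 2 x}}{2} + B C e^{- x} e^{- y} + \frac{3 C^{2} e^{- 2 y}}{2}
This must equal f(x, y) identically; expanded, f = 2 x - 6 x e^{- y} + 2 x e^{- x} - 2 e^{- y} + 6 e^{- 2 y} - 2 e^{- x} + 4 e^{- x} e^{- y} - 2 e^{- 2 x}.
Matching coefficients of the independent functions:
  [x]:  \frac{A^{2}}{2} = 2
  [x e^{- x}]:  - \frac{A B}{2} = 2
  [x e^{- y}]:  \frac{3 A C}{2} = -6
  [e^{- x} e^{- y}]:  B C = 4
  [e^{- 2 x}]:  - \frac{B^{2}}{2} = -2
  [e^{- x}]:  \frac{A B}{2} = -2
  [e^{- 2 y}]:  \frac{3 C^{2}}{2} = 6
  [e^{- y}]:  \frac{A C}{2} = -2
These equations allow (A, B, C) = (-2, 2, 2) or (2, -2, -2).
Impose the point condition(s):
  u(0, 0) = -4  ⟹  B + C = -4
Only A = 2, B = -2, C = -2 satisfies everything.
Hence u(x, y) = 2 x - 2 e^{- y} - 2 e^{- x}.

Answer: u(x, y) = 2 x - 2 e^{- y} - 2 e^{- x}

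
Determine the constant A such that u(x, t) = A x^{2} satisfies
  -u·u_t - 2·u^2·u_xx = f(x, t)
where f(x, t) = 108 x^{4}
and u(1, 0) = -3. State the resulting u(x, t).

Answer: u(x, t) = - 3 x^{2}

Derivation:
Substitute the ansatz u = A x^{2} into the left-hand side.
Derivatives of the ansatz:
  u_t = 0
  u_xx = 2 A
Term by term:
  -u·u_t = 0
  -2·u^2·u_xx = - 4 A^{3} x^{4}
So the left-hand side equals
  - 4 A^{3} x^{4}
This must equal f(x, t) = 108 x^{4} identically.
Matching coefficients of the independent functions:
  [x^{4}]:  - 4 A^{3} = 108
Solving: A = -3.
Check against the point condition:
  u(1, 0) = -3  ⟹  A = -3  ✓
Hence u(x, t) = - 3 x^{2}.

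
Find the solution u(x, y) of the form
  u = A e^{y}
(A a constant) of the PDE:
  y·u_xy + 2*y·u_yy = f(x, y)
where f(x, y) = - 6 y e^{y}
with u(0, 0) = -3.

Answer: u(x, y) = - 3 e^{y}

Derivation:
Substitute the ansatz u = A e^{y} into the left-hand side.
Derivatives of the ansatz:
  u_xy = 0
  u_yy = A e^{y}
Term by term:
  y·u_xy = 0
  2*y·u_yy = 2 A y e^{y}
So the left-hand side equals
  2 A y e^{y}
This must equal f(x, y) = - 6 y e^{y} identically.
Matching coefficients of the independent functions:
  [y e^{y}]:  2 A = -6
Solving: A = -3.
Check against the point condition:
  u(0, 0) = -3  ⟹  A = -3  ✓
Hence u(x, y) = - 3 e^{y}.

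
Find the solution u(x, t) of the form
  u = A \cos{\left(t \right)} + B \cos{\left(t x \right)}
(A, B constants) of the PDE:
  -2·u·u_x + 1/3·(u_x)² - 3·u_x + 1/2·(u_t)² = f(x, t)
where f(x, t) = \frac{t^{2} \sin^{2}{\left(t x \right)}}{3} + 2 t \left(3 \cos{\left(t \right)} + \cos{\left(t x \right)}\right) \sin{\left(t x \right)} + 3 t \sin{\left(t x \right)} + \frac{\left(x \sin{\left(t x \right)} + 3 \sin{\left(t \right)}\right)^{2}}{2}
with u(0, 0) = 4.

Substitute the ansatz u = A \cos{\left(t \right)} + B \cos{\left(t x \right)} into the left-hand side.
Derivatives of the ansatz:
  u_x = - B t \sin{\left(t x \right)}
  u_t = - A \sin{\left(t \right)} - B x \sin{\left(t x \right)}
Term by term:
  -2·u·u_x = 2 A B t \sin{\left(t x \right)} \cos{\left(t \right)} + 2 B^{2} t \sin{\left(t x \right)} \cos{\left(t x \right)}
  1/3·(u_x)² = \frac{B^{2} t^{2} \sin^{2}{\left(t x \right)}}{3}
  -3·u_x = 3 B t \sin{\left(t x \right)}
  1/2·(u_t)² = \frac{A^{2} \sin^{2}{\left(t \right)}}{2} + A B x \sin{\left(t \right)} \sin{\left(t x \right)} + \frac{B^{2} x^{2} \sin^{2}{\left(t x \right)}}{2}
So the left-hand side equals
  \frac{A^{2} \sin^{2}{\left(t \right)}}{2} + 2 A B t \sin{\left(t x \right)} \cos{\left(t \right)} + A B x \sin{\left(t \right)} \sin{\left(t x \right)} + \frac{B^{2} t^{2} \sin^{2}{\left(t x \right)}}{3} + 2 B^{2} t \sin{\left(t x \right)} \cos{\left(t x \right)} + \frac{B^{2} x^{2} \sin^{2}{\left(t x \right)}}{2} + 3 B t \sin{\left(t x \right)}
This must equal f(x, t) identically; expanded, f = \frac{t^{2} \sin^{2}{\left(t x \right)}}{3} + 6 t \sin{\left(t x \right)} \cos{\left(t \right)} + 2 t \sin{\left(t x \right)} \cos{\left(t x \right)} + 3 t \sin{\left(t x \right)} + \frac{x^{2} \sin^{2}{\left(t x \right)}}{2} + 3 x \sin{\left(t \right)} \sin{\left(t x \right)} + \frac{9 \sin^{2}{\left(t \right)}}{2}.
Matching coefficients of the independent functions:
  [t \sin{\left(t x \right)}]:  3 B = 3
  [t^{2} \sin^{2}{\left(t x \right)}]:  \frac{B^{2}}{3} = \frac{1}{3}
  [x^{2} \sin^{2}{\left(t x \right)}]:  \frac{B^{2}}{2} = \frac{1}{2}
  [t \sin{\left(t x \right)} \cos{\left(t \right)}]:  2 A B = 6
  [t \sin{\left(t x \right)} \cos{\left(t x \right)}]:  2 B^{2} = 2
  [x \sin{\left(t \right)} \sin{\left(t x \right)}]:  A B = 3
  [\sin^{2}{\left(t \right)}]:  \frac{A^{2}}{2} = \frac{9}{2}
Solving: A = 3, B = 1.
Check against the point condition:
  u(0, 0) = 4  ⟹  A + B = 4  ✓
Hence u(x, t) = 3 \cos{\left(t \right)} + \cos{\left(t x \right)}.

Answer: u(x, t) = 3 \cos{\left(t \right)} + \cos{\left(t x \right)}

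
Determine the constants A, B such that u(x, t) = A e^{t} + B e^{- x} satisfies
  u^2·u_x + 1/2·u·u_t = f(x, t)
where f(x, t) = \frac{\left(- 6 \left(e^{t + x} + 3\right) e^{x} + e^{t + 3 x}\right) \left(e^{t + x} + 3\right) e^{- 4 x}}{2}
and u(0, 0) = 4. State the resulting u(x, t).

Answer: u(x, t) = e^{t} + 3 e^{- x}

Derivation:
Substitute the ansatz u = A e^{t} + B e^{- x} into the left-hand side.
Derivatives of the ansatz:
  u_x = - B e^{- x}
  u_t = A e^{t}
Term by term:
  u^2·u_x = - A^{2} B e^{2 t} e^{- x} - 2 A B^{2} e^{t} e^{- 2 x} - B^{3} e^{- 3 x}
  1/2·u·u_t = \frac{A^{2} e^{2 t}}{2} + \frac{A B e^{t} e^{- x}}{2}
So the left-hand side equals
  - A^{2} B e^{2 t} e^{- x} + \frac{A^{2} e^{2 t}}{2} - 2 A B^{2} e^{t} e^{- 2 x} + \frac{A B e^{t} e^{- x}}{2} - B^{3} e^{- 3 x}
This must equal f(x, t) identically; expanded, f = \frac{e^{2 t}}{2} - 3 e^{2 t} e^{- x} + \frac{3 e^{t} e^{- x}}{2} - 18 e^{t} e^{- 2 x} - 27 e^{- 3 x}.
Matching coefficients of the independent functions:
  [e^{t} e^{- 2 x}]:  - 2 A B^{2} = -18
  [e^{t} e^{- x}]:  \frac{A B}{2} = \frac{3}{2}
  [e^{2 t} e^{- x}]:  - A^{2} B = -3
  [e^{2 t}]:  \frac{A^{2}}{2} = \frac{1}{2}
  [e^{- 3 x}]:  - B^{3} = -27
Solving: A = 1, B = 3.
Check against the point condition:
  u(0, 0) = 4  ⟹  A + B = 4  ✓
Hence u(x, t) = e^{t} + 3 e^{- x}.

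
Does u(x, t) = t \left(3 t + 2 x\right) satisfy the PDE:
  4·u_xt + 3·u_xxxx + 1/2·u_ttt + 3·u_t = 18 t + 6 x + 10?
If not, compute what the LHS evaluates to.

Evaluate each term of the left-hand side for u = t \left(3 t + 2 x\right).
Derivatives:
  u_xt = 2
  u_xxxx = 0
  u_ttt = 0
  u_t = 6 t + 2 x
Terms:
  4·u_xt = 8
  3·u_xxxx = 0
  1/2·u_ttt = 0
  3·u_t = 18 t + 6 x
Sum: LHS = 18 t + 6 x + 8
Given right-hand side: 18 t + 6 x + 10. Difference LHS − RHS = -2 ≠ 0, so u is not a solution.

Answer: No, the LHS evaluates to 18 t + 6 x + 8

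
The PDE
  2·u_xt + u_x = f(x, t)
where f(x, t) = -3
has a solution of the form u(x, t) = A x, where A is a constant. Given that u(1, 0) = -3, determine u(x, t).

Answer: u(x, t) = - 3 x

Derivation:
Substitute the ansatz u = A x into the left-hand side.
Derivatives of the ansatz:
  u_xt = 0
  u_x = A
Term by term:
  2·u_xt = 0
  u_x = A
So the left-hand side equals
  A
This must equal f(x, t) = -3 identically.
Matching coefficients of the independent functions:
  [constant term]:  A = -3
Solving: A = -3.
Check against the point condition:
  u(1, 0) = -3  ⟹  A = -3  ✓
Hence u(x, t) = - 3 x.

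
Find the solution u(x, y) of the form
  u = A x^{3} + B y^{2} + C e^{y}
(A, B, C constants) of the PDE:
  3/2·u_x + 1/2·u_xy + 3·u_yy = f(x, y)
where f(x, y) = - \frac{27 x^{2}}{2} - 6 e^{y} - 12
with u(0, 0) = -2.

Substitute the ansatz u = A x^{3} + B y^{2} + C e^{y} into the left-hand side.
Derivatives of the ansatz:
  u_x = 3 A x^{2}
  u_xy = 0
  u_yy = 2 B + C e^{y}
Term by term:
  3/2·u_x = \frac{9 A x^{2}}{2}
  1/2·u_xy = 0
  3·u_yy = 6 B + 3 C e^{y}
So the left-hand side equals
  \frac{9 A x^{2}}{2} + 6 B + 3 C e^{y}
This must equal f(x, y) = - \frac{27 x^{2}}{2} - 6 e^{y} - 12 identically.
Matching coefficients of the independent functions:
  [constant term]:  6 B = -12
  [x^{2}]:  \frac{9 A}{2} = - \frac{27}{2}
  [e^{y}]:  3 C = -6
Solving: A = -3, B = -2, C = -2.
Check against the point condition:
  u(0, 0) = -2  ⟹  C = -2  ✓
Hence u(x, y) = - 3 x^{3} - 2 y^{2} - 2 e^{y}.

Answer: u(x, y) = - 3 x^{3} - 2 y^{2} - 2 e^{y}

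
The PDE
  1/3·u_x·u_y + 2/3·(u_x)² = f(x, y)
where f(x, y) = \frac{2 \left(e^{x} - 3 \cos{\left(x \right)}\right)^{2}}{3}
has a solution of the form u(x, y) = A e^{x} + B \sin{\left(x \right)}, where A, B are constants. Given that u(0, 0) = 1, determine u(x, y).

Substitute the ansatz u = A e^{x} + B \sin{\left(x \right)} into the left-hand side.
Derivatives of the ansatz:
  u_x = A e^{x} + B \cos{\left(x \right)}
  u_y = 0
Term by term:
  1/3·u_x·u_y = 0
  2/3·(u_x)² = \frac{2 A^{2} e^{2 x}}{3} + \frac{4 A B e^{x} \cos{\left(x \right)}}{3} + \frac{2 B^{2} \cos^{2}{\left(x \right)}}{3}
So the left-hand side equals
  \frac{2 A^{2} e^{2 x}}{3} + \frac{4 A B e^{x} \cos{\left(x \right)}}{3} + \frac{2 B^{2} \cos^{2}{\left(x \right)}}{3}
This must equal f(x, y) identically; expanded, f = \frac{2 e^{2 x}}{3} - 4 e^{x} \cos{\left(x \right)} + 6 \cos^{2}{\left(x \right)}.
Matching coefficients of the independent functions:
  [e^{x} \cos{\left(x \right)}]:  \frac{4 A B}{3} = -4
  [e^{2 x}]:  \frac{2 A^{2}}{3} = \frac{2}{3}
  [\cos^{2}{\left(x \right)}]:  \frac{2 B^{2}}{3} = 6
These equations allow (A, B) = (-1, 3) or (1, -3).
Impose the point condition(s):
  u(0, 0) = 1  ⟹  A = 1
Only A = 1, B = -3 satisfies everything.
Hence u(x, y) = e^{x} - 3 \sin{\left(x \right)}.

Answer: u(x, y) = e^{x} - 3 \sin{\left(x \right)}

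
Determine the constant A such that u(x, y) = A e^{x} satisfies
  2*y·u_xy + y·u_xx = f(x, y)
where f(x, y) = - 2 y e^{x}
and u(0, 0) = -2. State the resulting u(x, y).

Substitute the ansatz u = A e^{x} into the left-hand side.
Derivatives of the ansatz:
  u_xy = 0
  u_xx = A e^{x}
Term by term:
  2*y·u_xy = 0
  y·u_xx = A y e^{x}
So the left-hand side equals
  A y e^{x}
This must equal f(x, y) = - 2 y e^{x} identically.
Matching coefficients of the independent functions:
  [y e^{x}]:  A = -2
Solving: A = -2.
Check against the point condition:
  u(0, 0) = -2  ⟹  A = -2  ✓
Hence u(x, y) = - 2 e^{x}.

Answer: u(x, y) = - 2 e^{x}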